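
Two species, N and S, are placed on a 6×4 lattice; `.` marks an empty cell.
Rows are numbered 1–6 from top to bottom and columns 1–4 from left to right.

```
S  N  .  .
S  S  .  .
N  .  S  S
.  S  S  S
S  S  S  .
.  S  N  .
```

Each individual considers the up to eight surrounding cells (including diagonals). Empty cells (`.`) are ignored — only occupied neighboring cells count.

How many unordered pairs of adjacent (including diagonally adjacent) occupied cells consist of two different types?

Scan each occupied cell's neighbors to the right and below (and the two forward diagonals) so each pair is counted once.
Row 1: S(1,1)–N(1,2)≠ S(1,1)–S(2,1)= S(1,1)–S(2,2)= N(1,2)–S(2,2)≠ N(1,2)–S(2,1)≠  → 3/5 unlike.
Row 2: S(2,1)–S(2,2)= S(2,1)–N(3,1)≠ S(2,2)–S(3,3)= S(2,2)–N(3,1)≠  → 2/4 unlike.
Row 3: N(3,1)–S(4,2)≠ S(3,3)–S(3,4)= S(3,3)–S(4,3)= S(3,3)–S(4,4)= S(3,3)–S(4,2)= S(3,4)–S(4,4)= S(3,4)–S(4,3)=  → 1/7 unlike.
Row 4: S(4,2)–S(4,3)= S(4,2)–S(5,2)= S(4,2)–S(5,3)= S(4,2)–S(5,1)= S(4,3)–S(4,4)= S(4,3)–S(5,3)= S(4,3)–S(5,2)= S(4,4)–S(5,3)=  → 0/8 unlike.
Row 5: S(5,1)–S(5,2)= S(5,1)–S(6,2)= S(5,2)–S(5,3)= S(5,2)–S(6,2)= S(5,2)–N(6,3)≠ S(5,3)–N(6,3)≠ S(5,3)–S(6,2)=  → 2/7 unlike.
Row 6: S(6,2)–N(6,3)≠  → 1/1 unlike.
Total adjacent occupied pairs: 32; unlike-type pairs: 9.

9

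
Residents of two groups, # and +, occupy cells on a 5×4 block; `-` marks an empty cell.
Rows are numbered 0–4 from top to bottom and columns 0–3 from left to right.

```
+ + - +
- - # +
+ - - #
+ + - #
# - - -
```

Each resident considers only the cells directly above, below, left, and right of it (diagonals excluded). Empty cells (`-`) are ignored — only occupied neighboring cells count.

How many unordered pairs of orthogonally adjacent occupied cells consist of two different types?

3

Scan each occupied cell's neighbors to the right and below so each pair is counted once.
From row 0: 0 unlike of 2 pairs (running 0/2).
From row 1: 2 unlike of 2 pairs (running 2/4).
From row 2: 0 unlike of 2 pairs (running 2/6).
From row 3: 1 unlike of 2 pairs (running 3/8).
Total adjacent occupied pairs: 8; unlike-type pairs: 3.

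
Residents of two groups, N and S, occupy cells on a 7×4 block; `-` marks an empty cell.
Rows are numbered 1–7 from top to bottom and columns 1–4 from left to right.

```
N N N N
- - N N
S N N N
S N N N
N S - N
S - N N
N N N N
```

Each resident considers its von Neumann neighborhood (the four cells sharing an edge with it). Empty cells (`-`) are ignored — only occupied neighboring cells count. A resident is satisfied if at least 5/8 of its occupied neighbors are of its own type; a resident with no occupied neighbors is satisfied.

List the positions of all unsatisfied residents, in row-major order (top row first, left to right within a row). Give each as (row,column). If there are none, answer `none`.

Row 1: (1,1)N 1/1 ok · (1,2)N 2/2 ok · (1,3)N 3/3 ok · (1,4)N 2/2 ok
Row 2: (2,3)N 3/3 ok · (2,4)N 3/3 ok
Row 3: (3,1)S 1/2 unhappy · (3,2)N 2/3 ok · (3,3)N 4/4 ok · (3,4)N 3/3 ok
Row 4: (4,1)S 1/3 unhappy · (4,2)N 2/4 unhappy · (4,3)N 3/3 ok · (4,4)N 3/3 ok
Row 5: (5,1)N 0/3 unhappy · (5,2)S 0/2 unhappy · (5,4)N 2/2 ok
Row 6: (6,1)S 0/2 unhappy · (6,3)N 2/2 ok · (6,4)N 3/3 ok
Row 7: (7,1)N 1/2 unhappy · (7,2)N 2/2 ok · (7,3)N 3/3 ok · (7,4)N 2/2 ok

(3,1), (4,1), (4,2), (5,1), (5,2), (6,1), (7,1)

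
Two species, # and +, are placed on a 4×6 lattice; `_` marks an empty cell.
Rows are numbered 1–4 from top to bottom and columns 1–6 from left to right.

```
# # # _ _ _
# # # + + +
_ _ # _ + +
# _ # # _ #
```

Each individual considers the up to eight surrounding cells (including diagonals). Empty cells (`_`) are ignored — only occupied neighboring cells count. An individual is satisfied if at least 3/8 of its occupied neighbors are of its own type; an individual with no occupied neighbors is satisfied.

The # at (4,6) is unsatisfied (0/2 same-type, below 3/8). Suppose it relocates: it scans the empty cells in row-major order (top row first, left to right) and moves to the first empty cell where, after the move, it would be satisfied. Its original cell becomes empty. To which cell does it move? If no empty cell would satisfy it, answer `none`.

(1,4)

Vacating (4,6). Empty cells in order:
  (1,4): 2/4 same-type → satisfied — stop here.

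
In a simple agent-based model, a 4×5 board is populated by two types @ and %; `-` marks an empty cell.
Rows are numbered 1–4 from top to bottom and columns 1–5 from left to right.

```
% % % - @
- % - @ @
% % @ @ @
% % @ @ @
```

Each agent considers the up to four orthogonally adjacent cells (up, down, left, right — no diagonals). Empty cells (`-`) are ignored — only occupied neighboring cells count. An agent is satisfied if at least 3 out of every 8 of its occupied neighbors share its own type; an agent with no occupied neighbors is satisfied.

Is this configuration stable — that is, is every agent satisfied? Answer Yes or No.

Yes

(1,1)% 1/1 satisfied
(1,2)% 3/3 satisfied
(1,3)% 1/1 satisfied
(1,5)@ 1/1 satisfied
(2,2)% 2/2 satisfied
(2,4)@ 2/2 satisfied
(2,5)@ 3/3 satisfied
(3,1)% 2/2 satisfied
(3,2)% 3/4 satisfied
(3,3)@ 2/3 satisfied
(3,4)@ 4/4 satisfied
(3,5)@ 3/3 satisfied
(4,1)% 2/2 satisfied
(4,2)% 2/3 satisfied
(4,3)@ 2/3 satisfied
(4,4)@ 3/3 satisfied
(4,5)@ 2/2 satisfied
All meet the threshold, so the configuration is stable.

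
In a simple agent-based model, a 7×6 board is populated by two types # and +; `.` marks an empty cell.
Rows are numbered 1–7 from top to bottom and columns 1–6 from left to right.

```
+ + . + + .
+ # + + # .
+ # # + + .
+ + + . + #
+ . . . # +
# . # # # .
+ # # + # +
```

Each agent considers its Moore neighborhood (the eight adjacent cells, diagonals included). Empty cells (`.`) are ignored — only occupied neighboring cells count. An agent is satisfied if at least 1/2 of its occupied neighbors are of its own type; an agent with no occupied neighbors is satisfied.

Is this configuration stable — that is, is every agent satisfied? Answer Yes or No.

(1,1)+ 2/3 satisfied
(1,2)+ 3/4 satisfied
(1,4)+ 3/4 satisfied
(1,5)+ 2/3 satisfied
(2,1)+ 3/5 satisfied
(2,2)# 2/7 not
(2,3)+ 4/7 satisfied
(2,4)+ 5/7 satisfied
(2,5)# 0/5 not
(3,1)+ 3/5 satisfied
(3,2)# 2/8 not
(3,3)# 2/7 not
(3,4)+ 5/7 satisfied
(3,5)+ 3/5 satisfied
(4,1)+ 3/4 satisfied
(4,2)+ 4/6 satisfied
(4,3)+ 2/4 satisfied
(4,5)+ 3/5 satisfied
(4,6)# 1/4 not
(5,1)+ 2/3 satisfied
(5,5)# 3/5 satisfied
(5,6)+ 1/4 not
(6,1)# 1/3 not
(6,3)# 3/4 satisfied
(6,4)# 5/6 satisfied
(6,5)# 3/6 satisfied
(7,1)+ 0/2 not
(7,2)# 3/4 satisfied
(7,3)# 3/4 satisfied
(7,4)+ 0/5 not
(7,5)# 2/4 satisfied
(7,6)+ 0/2 not
For instance (2,2) has only 2/7 same-type neighbors, below 1/2.

No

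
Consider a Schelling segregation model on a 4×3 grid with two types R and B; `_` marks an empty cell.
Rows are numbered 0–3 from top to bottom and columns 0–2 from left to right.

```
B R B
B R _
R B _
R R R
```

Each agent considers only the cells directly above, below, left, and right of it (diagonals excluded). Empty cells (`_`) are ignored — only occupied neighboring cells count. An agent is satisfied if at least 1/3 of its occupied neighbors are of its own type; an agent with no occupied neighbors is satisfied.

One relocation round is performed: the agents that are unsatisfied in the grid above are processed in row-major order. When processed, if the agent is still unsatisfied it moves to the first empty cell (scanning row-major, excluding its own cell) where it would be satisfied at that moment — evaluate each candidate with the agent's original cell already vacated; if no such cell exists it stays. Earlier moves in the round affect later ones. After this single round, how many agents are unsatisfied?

Initially unsatisfied (in order): (0,2), (2,1).
  (0,2) → (2,2).
  (2,1) → (1,2).
Resulting grid:
B R _
B R B
R _ B
R R R
All satisfied now.

0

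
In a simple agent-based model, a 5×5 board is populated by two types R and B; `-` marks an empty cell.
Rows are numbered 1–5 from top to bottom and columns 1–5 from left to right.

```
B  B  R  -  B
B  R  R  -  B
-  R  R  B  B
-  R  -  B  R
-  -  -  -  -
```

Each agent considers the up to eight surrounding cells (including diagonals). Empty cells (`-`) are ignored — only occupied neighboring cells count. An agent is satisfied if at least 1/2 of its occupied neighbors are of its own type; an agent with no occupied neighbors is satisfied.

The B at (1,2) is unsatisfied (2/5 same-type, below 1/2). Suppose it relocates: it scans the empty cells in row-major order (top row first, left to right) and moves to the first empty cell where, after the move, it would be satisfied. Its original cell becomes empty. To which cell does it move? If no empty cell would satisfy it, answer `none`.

(1,4)

Vacating (1,2). Empty cells in order:
  (1,4): 2/4 same-type → satisfied — stop here.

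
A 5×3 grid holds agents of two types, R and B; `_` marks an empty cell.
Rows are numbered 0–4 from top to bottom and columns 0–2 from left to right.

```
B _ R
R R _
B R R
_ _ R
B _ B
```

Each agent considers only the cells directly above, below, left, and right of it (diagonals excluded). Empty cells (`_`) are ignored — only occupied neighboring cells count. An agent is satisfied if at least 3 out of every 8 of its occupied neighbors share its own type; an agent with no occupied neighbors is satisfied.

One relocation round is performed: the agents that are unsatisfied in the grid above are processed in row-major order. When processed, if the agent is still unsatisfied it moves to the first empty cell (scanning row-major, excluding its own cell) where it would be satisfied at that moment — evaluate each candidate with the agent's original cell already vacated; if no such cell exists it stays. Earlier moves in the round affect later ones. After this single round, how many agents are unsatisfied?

Initially unsatisfied (in order): (0,0), (1,0), (2,0), (4,2).
  (0,0) → (3,0).
  (1,0): now satisfied by earlier moves; stays.
  (2,0) → (4,1).
  (4,2): now satisfied by earlier moves; stays.
Resulting grid:
_ _ R
R R _
_ R R
B _ R
B B B
All satisfied now.

0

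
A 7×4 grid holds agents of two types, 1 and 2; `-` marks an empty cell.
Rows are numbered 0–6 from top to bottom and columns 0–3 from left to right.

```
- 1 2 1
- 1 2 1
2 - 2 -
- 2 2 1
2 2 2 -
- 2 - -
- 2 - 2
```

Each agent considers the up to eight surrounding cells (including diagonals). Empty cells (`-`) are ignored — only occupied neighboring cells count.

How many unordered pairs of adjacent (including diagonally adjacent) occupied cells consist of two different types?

14

Scan each occupied cell's neighbors to the right and below (and the two forward diagonals) so each pair is counted once.
Row 0: 1(0,1)–2(0,2)≠ 1(0,1)–1(1,1)= 1(0,1)–2(1,2)≠ 2(0,2)–1(0,3)≠ 2(0,2)–2(1,2)= 2(0,2)–1(1,3)≠ 2(0,2)–1(1,1)≠ 1(0,3)–1(1,3)= 1(0,3)–2(1,2)≠  → 6/9 unlike.
Row 1: 1(1,1)–2(1,2)≠ 1(1,1)–2(2,2)≠ 1(1,1)–2(2,0)≠ 2(1,2)–1(1,3)≠ 2(1,2)–2(2,2)= 1(1,3)–2(2,2)≠  → 5/6 unlike.
Row 2: 2(2,0)–2(3,1)= 2(2,2)–2(3,2)= 2(2,2)–1(3,3)≠ 2(2,2)–2(3,1)=  → 1/4 unlike.
Row 3: 2(3,1)–2(3,2)= 2(3,1)–2(4,1)= 2(3,1)–2(4,2)= 2(3,1)–2(4,0)= 2(3,2)–1(3,3)≠ 2(3,2)–2(4,2)= 2(3,2)–2(4,1)= 1(3,3)–2(4,2)≠  → 2/8 unlike.
Row 4: 2(4,0)–2(4,1)= 2(4,0)–2(5,1)= 2(4,1)–2(4,2)= 2(4,1)–2(5,1)= 2(4,2)–2(5,1)=  → 0/5 unlike.
Row 5: 2(5,1)–2(6,1)=  → 0/1 unlike.
Total adjacent occupied pairs: 33; unlike-type pairs: 14.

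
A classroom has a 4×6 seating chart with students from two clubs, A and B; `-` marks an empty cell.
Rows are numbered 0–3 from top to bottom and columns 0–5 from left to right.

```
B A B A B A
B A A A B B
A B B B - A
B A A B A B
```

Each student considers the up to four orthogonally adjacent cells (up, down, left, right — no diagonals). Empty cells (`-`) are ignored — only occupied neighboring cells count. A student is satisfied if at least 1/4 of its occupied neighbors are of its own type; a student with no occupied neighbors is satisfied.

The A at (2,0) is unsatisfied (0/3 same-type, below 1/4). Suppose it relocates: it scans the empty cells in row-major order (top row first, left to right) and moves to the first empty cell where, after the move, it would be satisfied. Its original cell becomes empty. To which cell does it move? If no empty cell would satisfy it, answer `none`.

Vacating (2,0). Empty cells in order:
  (2,4): 2/4 same-type → satisfied — stop here.

(2,4)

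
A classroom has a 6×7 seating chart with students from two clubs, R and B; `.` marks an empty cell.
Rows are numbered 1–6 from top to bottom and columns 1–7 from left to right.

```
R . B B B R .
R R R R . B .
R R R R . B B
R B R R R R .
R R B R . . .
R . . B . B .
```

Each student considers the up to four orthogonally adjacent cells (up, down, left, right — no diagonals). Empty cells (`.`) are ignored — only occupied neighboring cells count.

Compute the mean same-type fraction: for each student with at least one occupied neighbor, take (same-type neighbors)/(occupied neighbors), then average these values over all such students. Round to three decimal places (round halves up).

0.655

Row 1: (1,1)R 1/1 · (1,3)B 1/2 · (1,4)B 2/3 · (1,5)B 1/2 · (1,6)R 0/2
Row 2: (2,1)R 3/3 · (2,2)R 3/3 · (2,3)R 3/4 · (2,4)R 2/3 · (2,6)B 1/2
Row 3: (3,1)R 3/3 · (3,2)R 3/4 · (3,3)R 4/4 · (3,4)R 3/3 · (3,6)B 2/3 · (3,7)B 1/1
Row 4: (4,1)R 2/3 · (4,2)B 0/4 · (4,3)R 2/4 · (4,4)R 4/4 · (4,5)R 2/2 · (4,6)R 1/2
Row 5: (5,1)R 3/3 · (5,2)R 1/3 · (5,3)B 0/3 · (5,4)R 1/3
Row 6: (6,1)R 1/1 · (6,4)B 0/1 · (6,6)B — no occupied neighbors
Sum over 28 students: 1/1 + 1/2 + 2/3 + 1/2 + 0/2 + 3/3 + 3/3 + 3/4 + 2/3 + 1/2 + 3/3 + 3/4 + 4/4 + 3/3 + 2/3 + 1/1 + 2/3 + 0/4 + 2/4 + 4/4 + 2/2 + 1/2 + 3/3 + 1/3 + 0/3 + 1/3 + 1/1 + 0/1 = 55/3; mean = 55/3 ÷ 28 = 55/84 = 0.654761… → 0.655.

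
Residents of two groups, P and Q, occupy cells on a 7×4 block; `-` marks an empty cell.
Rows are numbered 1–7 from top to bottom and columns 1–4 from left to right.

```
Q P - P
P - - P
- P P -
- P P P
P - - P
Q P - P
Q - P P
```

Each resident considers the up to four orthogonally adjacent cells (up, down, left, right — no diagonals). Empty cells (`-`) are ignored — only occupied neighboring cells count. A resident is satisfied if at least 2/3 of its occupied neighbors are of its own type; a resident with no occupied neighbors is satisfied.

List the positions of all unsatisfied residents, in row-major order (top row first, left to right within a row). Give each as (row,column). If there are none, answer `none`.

(1,1), (1,2), (2,1), (5,1), (6,1), (6,2)

Row 1: (1,1)Q 0/2 ✗ · (1,2)P 0/1 ✗ · (1,4)P 1/1 ✓
Row 2: (2,1)P 0/1 ✗ · (2,4)P 1/1 ✓
Row 3: (3,2)P 2/2 ✓ · (3,3)P 2/2 ✓
Row 4: (4,2)P 2/2 ✓ · (4,3)P 3/3 ✓ · (4,4)P 2/2 ✓
Row 5: (5,1)P 0/1 ✗ · (5,4)P 2/2 ✓
Row 6: (6,1)Q 1/3 ✗ · (6,2)P 0/1 ✗ · (6,4)P 2/2 ✓
Row 7: (7,1)Q 1/1 ✓ · (7,3)P 1/1 ✓ · (7,4)P 2/2 ✓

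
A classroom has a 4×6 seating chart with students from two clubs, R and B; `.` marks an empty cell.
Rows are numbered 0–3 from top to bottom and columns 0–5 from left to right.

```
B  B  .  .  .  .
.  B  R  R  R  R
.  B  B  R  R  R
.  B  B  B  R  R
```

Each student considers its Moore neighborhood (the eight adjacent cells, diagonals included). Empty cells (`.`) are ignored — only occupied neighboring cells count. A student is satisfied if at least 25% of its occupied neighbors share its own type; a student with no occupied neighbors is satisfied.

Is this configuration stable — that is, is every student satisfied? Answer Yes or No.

Row 0: (0,0)B 2/2 ✓ · (0,1)B 2/3 ✓
Row 1: (1,1)B 4/5 ✓ · (1,2)R 2/6 ✓ · (1,3)R 4/5 ✓ · (1,4)R 5/5 ✓ · (1,5)R 3/3 ✓
Row 2: (2,1)B 4/5 ✓ · (2,2)B 5/8 ✓ · (2,3)R 5/8 ✓ · (2,4)R 7/8 ✓ · (2,5)R 5/5 ✓
Row 3: (3,1)B 3/3 ✓ · (3,2)B 4/5 ✓ · (3,3)B 2/5 ✓ · (3,4)R 4/5 ✓ · (3,5)R 3/3 ✓
All meet the threshold, so the configuration is stable.

Yes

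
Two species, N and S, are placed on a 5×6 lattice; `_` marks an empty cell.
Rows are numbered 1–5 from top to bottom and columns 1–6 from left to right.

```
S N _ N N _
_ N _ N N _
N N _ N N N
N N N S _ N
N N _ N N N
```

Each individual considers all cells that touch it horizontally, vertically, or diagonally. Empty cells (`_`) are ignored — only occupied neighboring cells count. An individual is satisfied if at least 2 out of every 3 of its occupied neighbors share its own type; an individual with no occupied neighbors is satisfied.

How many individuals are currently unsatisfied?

3

(1,1)S 0/2 not
(1,2)N 1/2 not
(1,4)N 3/3 satisfied
(1,5)N 3/3 satisfied
(2,2)N 3/4 satisfied
(2,4)N 5/5 satisfied
(2,5)N 6/6 satisfied
(3,1)N 4/4 satisfied
(3,2)N 5/5 satisfied
(3,4)N 4/5 satisfied
(3,5)N 5/6 satisfied
(3,6)N 3/3 satisfied
(4,1)N 5/5 satisfied
(4,2)N 6/6 satisfied
(4,3)N 5/6 satisfied
(4,4)S 0/5 not
(4,6)N 4/4 satisfied
(5,1)N 3/3 satisfied
(5,2)N 4/4 satisfied
(5,4)N 2/3 satisfied
(5,5)N 3/4 satisfied
(5,6)N 2/2 satisfied
Unsatisfied: (1,1), (1,2), (4,4) — 3 in total.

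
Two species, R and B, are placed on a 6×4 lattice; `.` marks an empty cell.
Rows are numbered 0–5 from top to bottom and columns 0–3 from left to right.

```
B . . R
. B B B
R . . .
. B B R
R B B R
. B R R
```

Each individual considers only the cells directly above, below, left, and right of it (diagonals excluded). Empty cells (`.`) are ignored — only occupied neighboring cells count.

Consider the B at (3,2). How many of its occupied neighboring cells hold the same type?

Occupied neighbors of (3,2): (4,2)=B, (3,1)=B, (3,3)=R.
Same type (B): 2 of 3.

2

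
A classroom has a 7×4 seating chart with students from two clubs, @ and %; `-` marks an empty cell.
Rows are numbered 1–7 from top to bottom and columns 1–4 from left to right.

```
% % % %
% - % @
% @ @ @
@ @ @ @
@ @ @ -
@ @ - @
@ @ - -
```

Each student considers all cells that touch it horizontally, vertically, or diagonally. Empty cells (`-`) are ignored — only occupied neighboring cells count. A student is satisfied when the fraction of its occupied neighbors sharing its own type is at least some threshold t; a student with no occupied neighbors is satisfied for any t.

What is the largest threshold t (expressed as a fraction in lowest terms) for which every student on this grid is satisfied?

(1,1)% 2/2
(1,2)% 4/4
(1,3)% 3/4
(1,4)% 2/3
(2,1)% 3/4
(2,3)% 3/7
(2,4)@ 2/5
(3,1)% 1/4
(3,2)@ 4/7
(3,3)@ 6/7
(3,4)@ 4/5
(4,1)@ 4/5
(4,2)@ 7/8
(4,3)@ 7/7
(4,4)@ 4/4
(5,1)@ 5/5
(5,2)@ 7/7
(5,3)@ 6/6
(6,1)@ 5/5
(6,2)@ 6/6
(6,4)@ 1/1
(7,1)@ 3/3
(7,2)@ 3/3
The smallest same-type fraction is 1/4 at (3,1), which reduces to 1/4. Any threshold above that leaves this student unsatisfied.

1/4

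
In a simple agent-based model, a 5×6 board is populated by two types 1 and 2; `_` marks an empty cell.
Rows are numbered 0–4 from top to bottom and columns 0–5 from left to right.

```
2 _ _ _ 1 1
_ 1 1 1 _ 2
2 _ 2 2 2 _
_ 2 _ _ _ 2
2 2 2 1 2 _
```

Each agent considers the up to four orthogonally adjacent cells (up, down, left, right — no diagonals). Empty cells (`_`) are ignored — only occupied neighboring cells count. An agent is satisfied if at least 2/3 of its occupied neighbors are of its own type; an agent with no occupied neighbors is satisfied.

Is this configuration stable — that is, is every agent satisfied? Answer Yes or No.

No

(0,0)2 0/0 ✓
(0,4)1 1/1 ✓
(0,5)1 1/2 ✗
(1,1)1 1/1 ✓
(1,2)1 2/3 ✓
(1,3)1 1/2 ✗
(1,5)2 0/1 ✗
(2,0)2 0/0 ✓
(2,2)2 1/2 ✗
(2,3)2 2/3 ✓
(2,4)2 1/1 ✓
(3,1)2 1/1 ✓
(3,5)2 0/0 ✓
(4,0)2 1/1 ✓
(4,1)2 3/3 ✓
(4,2)2 1/2 ✗
(4,3)1 0/2 ✗
(4,4)2 0/1 ✗
For instance (0,5) has only 1/2 same-type neighbors, below 2/3.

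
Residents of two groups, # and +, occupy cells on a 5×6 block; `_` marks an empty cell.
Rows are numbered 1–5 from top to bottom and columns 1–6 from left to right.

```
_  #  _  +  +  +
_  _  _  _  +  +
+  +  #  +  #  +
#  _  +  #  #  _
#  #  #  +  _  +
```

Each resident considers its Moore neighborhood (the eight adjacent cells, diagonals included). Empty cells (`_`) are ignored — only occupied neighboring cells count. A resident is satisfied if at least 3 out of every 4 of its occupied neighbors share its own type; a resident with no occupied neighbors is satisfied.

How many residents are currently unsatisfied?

13

Row 1: (1,2)# 0/0 ok · (1,4)+ 2/2 ok · (1,5)+ 4/4 ok · (1,6)+ 3/3 ok
Row 2: (2,5)+ 6/7 ok · (2,6)+ 4/5 ok
Row 3: (3,1)+ 1/2 unhappy · (3,2)+ 2/4 unhappy · (3,3)# 1/4 unhappy · (3,4)+ 2/6 unhappy · (3,5)# 2/6 unhappy · (3,6)+ 2/4 unhappy
Row 4: (4,1)# 2/4 unhappy · (4,3)+ 3/7 unhappy · (4,4)# 4/7 unhappy · (4,5)# 2/6 unhappy
Row 5: (5,1)# 2/2 ok · (5,2)# 3/4 ok · (5,3)# 2/4 unhappy · (5,4)+ 1/4 unhappy · (5,6)+ 0/1 unhappy
Unsatisfied: (3,1), (3,2), (3,3), (3,4), (3,5), (3,6), (4,1), (4,3), (4,4), (4,5), (5,3), (5,4), (5,6) — 13 in total.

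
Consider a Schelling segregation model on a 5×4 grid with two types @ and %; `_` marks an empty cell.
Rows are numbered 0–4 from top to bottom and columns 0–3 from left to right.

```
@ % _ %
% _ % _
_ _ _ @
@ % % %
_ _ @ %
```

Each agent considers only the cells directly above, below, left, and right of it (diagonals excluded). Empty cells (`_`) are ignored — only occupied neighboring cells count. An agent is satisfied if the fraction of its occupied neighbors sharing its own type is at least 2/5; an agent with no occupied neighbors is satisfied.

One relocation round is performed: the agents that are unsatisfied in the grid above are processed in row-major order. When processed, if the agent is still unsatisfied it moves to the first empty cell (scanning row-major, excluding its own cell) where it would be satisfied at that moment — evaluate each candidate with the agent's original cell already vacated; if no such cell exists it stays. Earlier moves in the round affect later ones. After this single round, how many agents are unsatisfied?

Initially unsatisfied (in order): (0,0), (0,1), (1,0), (2,3), (3,0), (4,2).
  (0,0) → (2,0).
  (0,1): now satisfied by earlier moves; stays.
  (1,0) → (0,0).
  (2,3) → (1,0).
  (3,0): now satisfied by earlier moves; stays.
  (4,2) → (2,1).
Resulting grid:
% % _ %
@ _ % _
@ @ _ _
@ % % %
_ _ _ %
Unsatisfied now: (3,1).

1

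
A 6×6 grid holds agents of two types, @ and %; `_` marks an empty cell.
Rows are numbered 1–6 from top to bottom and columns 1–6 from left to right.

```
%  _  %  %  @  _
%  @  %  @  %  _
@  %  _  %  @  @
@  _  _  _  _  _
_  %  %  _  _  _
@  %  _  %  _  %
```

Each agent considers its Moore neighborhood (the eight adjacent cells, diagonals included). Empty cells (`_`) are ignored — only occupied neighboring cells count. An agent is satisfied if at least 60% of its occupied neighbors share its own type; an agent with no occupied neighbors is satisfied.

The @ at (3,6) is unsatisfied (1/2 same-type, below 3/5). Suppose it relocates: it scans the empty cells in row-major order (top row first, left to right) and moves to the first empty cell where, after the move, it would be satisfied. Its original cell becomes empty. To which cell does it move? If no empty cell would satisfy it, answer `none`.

(2,6)

Vacating (3,6). Empty cells in order:
  (1,2): 1/5 same-type → still unsatisfied.
  (1,6): 1/2 same-type → still unsatisfied.
  (2,6): 2/3 same-type → satisfied — stop here.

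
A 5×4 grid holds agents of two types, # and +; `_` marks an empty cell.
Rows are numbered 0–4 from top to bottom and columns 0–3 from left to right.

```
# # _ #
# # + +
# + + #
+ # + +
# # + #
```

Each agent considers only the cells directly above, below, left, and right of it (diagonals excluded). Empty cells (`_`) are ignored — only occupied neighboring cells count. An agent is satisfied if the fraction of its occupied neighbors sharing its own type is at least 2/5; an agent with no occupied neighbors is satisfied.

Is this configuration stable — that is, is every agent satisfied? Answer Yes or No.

(0,0)# 2/2 ok
(0,1)# 2/2 ok
(0,3)# 0/1 unhappy
(1,0)# 3/3 ok
(1,1)# 2/4 ok
(1,2)+ 2/3 ok
(1,3)+ 1/3 unhappy
(2,0)# 1/3 unhappy
(2,1)+ 1/4 unhappy
(2,2)+ 3/4 ok
(2,3)# 0/3 unhappy
(3,0)+ 0/3 unhappy
(3,1)# 1/4 unhappy
(3,2)+ 3/4 ok
(3,3)+ 1/3 unhappy
(4,0)# 1/2 ok
(4,1)# 2/3 ok
(4,2)+ 1/3 unhappy
(4,3)# 0/2 unhappy
For instance (0,3) has only 0/1 same-type neighbors, below 2/5.

No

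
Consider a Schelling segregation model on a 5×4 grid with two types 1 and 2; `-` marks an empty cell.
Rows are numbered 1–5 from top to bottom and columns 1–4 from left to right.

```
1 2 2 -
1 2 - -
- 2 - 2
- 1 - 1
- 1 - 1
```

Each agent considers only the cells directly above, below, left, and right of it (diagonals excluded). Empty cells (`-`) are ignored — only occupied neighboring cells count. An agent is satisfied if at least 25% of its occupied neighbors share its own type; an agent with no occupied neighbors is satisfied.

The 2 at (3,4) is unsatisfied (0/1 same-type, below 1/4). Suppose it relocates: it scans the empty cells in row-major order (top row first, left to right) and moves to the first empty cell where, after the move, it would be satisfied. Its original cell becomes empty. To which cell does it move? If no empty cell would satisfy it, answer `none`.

(1,4)

Vacating (3,4). Empty cells in order:
  (1,4): 1/1 same-type → satisfied — stop here.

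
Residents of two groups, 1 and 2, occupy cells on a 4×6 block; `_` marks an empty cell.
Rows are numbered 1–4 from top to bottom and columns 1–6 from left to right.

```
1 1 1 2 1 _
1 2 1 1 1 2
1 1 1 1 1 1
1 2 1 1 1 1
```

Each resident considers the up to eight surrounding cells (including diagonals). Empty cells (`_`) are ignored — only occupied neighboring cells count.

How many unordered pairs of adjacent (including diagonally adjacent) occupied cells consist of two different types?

Scan each occupied cell's neighbors to the right and below (and the two forward diagonals) so each pair is counted once.
From row 1: 9 unlike of 18 pairs (running 9/18).
From row 2: 8 unlike of 21 pairs (running 17/39).
From row 3: 3 unlike of 21 pairs (running 20/60).
From row 4: 2 unlike of 5 pairs (running 22/65).
Total adjacent occupied pairs: 65; unlike-type pairs: 22.

22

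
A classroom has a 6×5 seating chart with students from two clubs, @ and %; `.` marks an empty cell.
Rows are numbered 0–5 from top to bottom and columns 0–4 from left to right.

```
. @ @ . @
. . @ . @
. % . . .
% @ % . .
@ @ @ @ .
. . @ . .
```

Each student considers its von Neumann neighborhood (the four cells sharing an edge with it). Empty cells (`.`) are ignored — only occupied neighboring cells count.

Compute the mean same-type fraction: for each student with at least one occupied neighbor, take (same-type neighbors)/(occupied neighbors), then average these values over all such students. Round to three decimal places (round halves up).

0.679

Row 0: (0,1)@ 1/1 · (0,2)@ 2/2 · (0,4)@ 1/1
Row 1: (1,2)@ 1/1 · (1,4)@ 1/1
Row 2: (2,1)% 0/1
Row 3: (3,0)% 0/2 · (3,1)@ 1/4 · (3,2)% 0/2
Row 4: (4,0)@ 1/2 · (4,1)@ 3/3 · (4,2)@ 3/4 · (4,3)@ 1/1
Row 5: (5,2)@ 1/1
Sum over 14 students: 1/1 + 2/2 + 1/1 + 1/1 + 1/1 + 0/1 + 0/2 + 1/4 + 0/2 + 1/2 + 3/3 + 3/4 + 1/1 + 1/1 = 19/2; mean = 19/2 ÷ 14 = 19/28 = 0.678571… → 0.679.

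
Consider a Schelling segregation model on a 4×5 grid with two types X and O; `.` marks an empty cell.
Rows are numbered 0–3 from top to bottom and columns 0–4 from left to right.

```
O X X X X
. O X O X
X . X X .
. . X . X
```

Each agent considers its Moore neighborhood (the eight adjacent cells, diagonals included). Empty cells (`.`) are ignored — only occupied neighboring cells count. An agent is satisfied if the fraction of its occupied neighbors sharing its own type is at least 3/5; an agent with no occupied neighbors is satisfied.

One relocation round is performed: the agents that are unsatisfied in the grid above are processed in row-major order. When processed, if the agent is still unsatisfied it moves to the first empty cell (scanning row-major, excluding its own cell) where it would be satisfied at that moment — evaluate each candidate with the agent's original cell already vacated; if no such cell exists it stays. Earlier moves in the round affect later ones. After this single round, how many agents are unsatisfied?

Initially unsatisfied (in order): (0,0), (0,1), (1,1), (1,3), (2,0).
  (0,0): no empty cell satisfies it; stays.
  (0,1) → (2,1).
  (1,1): no empty cell satisfies it; stays.
  (1,3): no empty cell satisfies it; stays.
  (2,0) → (2,4).
Resulting grid:
O . X X X
. O X O X
. X X X X
. . X . X
Unsatisfied now: (0,2), (1,1), (1,3).

3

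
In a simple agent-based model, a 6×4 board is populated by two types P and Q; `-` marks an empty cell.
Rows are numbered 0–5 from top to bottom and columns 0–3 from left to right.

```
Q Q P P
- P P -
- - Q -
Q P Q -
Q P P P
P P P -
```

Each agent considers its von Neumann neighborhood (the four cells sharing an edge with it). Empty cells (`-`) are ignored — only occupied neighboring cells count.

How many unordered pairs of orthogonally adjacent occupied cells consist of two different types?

Scan each occupied cell's neighbors to the right and below so each pair is counted once.
Row 0: Q(0,0)–Q(0,1)= Q(0,1)–P(0,2)≠ Q(0,1)–P(1,1)≠ P(0,2)–P(0,3)= P(0,2)–P(1,2)=  → 2/5 unlike.
Row 1: P(1,1)–P(1,2)= P(1,2)–Q(2,2)≠  → 1/2 unlike.
Row 2: Q(2,2)–Q(3,2)=  → 0/1 unlike.
Row 3: Q(3,0)–P(3,1)≠ Q(3,0)–Q(4,0)= P(3,1)–Q(3,2)≠ P(3,1)–P(4,1)= Q(3,2)–P(4,2)≠  → 3/5 unlike.
Row 4: Q(4,0)–P(4,1)≠ Q(4,0)–P(5,0)≠ P(4,1)–P(4,2)= P(4,1)–P(5,1)= P(4,2)–P(4,3)= P(4,2)–P(5,2)=  → 2/6 unlike.
Row 5: P(5,0)–P(5,1)= P(5,1)–P(5,2)=  → 0/2 unlike.
Total adjacent occupied pairs: 21; unlike-type pairs: 8.

8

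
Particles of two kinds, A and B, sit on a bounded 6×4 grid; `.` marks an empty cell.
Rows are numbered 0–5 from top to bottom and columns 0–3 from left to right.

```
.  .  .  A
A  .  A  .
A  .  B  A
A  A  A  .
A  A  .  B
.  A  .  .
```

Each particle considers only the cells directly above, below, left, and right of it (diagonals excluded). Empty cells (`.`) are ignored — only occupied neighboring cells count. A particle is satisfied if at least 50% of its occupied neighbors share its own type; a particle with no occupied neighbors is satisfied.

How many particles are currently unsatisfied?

3

Row 0: (0,3)A 0/0 ✓
Row 1: (1,0)A 1/1 ✓ · (1,2)A 0/1 ✗
Row 2: (2,0)A 2/2 ✓ · (2,2)B 0/3 ✗ · (2,3)A 0/1 ✗
Row 3: (3,0)A 3/3 ✓ · (3,1)A 3/3 ✓ · (3,2)A 1/2 ✓
Row 4: (4,0)A 2/2 ✓ · (4,1)A 3/3 ✓ · (4,3)B 0/0 ✓
Row 5: (5,1)A 1/1 ✓
Unsatisfied: (1,2), (2,2), (2,3) — 3 in total.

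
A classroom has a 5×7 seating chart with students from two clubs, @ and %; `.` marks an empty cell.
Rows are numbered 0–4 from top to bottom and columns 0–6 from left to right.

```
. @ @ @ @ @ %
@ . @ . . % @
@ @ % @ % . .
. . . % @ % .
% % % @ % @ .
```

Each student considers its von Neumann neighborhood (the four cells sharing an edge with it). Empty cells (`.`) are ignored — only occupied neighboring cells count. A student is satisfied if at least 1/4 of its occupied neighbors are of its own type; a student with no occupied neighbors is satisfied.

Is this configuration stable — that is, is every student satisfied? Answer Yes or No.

(0,1)@ 1/1 ok
(0,2)@ 3/3 ok
(0,3)@ 2/2 ok
(0,4)@ 2/2 ok
(0,5)@ 1/3 ok
(0,6)% 0/2 unhappy
(1,0)@ 1/1 ok
(1,2)@ 1/2 ok
(1,5)% 0/2 unhappy
(1,6)@ 0/2 unhappy
(2,0)@ 2/2 ok
(2,1)@ 1/2 ok
(2,2)% 0/3 unhappy
(2,3)@ 0/3 unhappy
(2,4)% 0/2 unhappy
(3,3)% 0/3 unhappy
(3,4)@ 0/4 unhappy
(3,5)% 0/2 unhappy
(4,0)% 1/1 ok
(4,1)% 2/2 ok
(4,2)% 1/2 ok
(4,3)@ 0/3 unhappy
(4,4)% 0/3 unhappy
(4,5)@ 0/2 unhappy
For instance (0,6) has only 0/2 same-type neighbors, below 1/4.

No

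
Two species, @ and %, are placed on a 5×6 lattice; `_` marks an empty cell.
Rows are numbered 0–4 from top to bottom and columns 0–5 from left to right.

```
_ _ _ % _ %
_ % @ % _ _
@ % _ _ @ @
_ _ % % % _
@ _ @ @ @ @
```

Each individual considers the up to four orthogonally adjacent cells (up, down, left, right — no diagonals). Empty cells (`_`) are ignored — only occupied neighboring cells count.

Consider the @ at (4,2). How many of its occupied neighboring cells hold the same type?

Occupied neighbors of (4,2): (3,2)=%, (4,3)=@.
Same type (@): 1 of 2.

1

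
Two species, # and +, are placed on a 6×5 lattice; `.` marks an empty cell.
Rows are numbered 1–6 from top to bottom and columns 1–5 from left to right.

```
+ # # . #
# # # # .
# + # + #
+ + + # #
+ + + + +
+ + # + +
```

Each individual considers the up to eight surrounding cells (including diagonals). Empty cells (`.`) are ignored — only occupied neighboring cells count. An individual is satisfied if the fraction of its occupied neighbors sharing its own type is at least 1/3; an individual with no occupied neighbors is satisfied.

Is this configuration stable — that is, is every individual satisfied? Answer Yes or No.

No

(1,1)+ 0/3 not
(1,2)# 4/5 satisfied
(1,3)# 4/4 satisfied
(1,5)# 1/1 satisfied
(2,1)# 3/5 satisfied
(2,2)# 6/8 satisfied
(2,3)# 5/7 satisfied
(2,4)# 5/6 satisfied
(3,1)# 2/5 satisfied
(3,2)+ 3/8 satisfied
(3,3)# 4/8 satisfied
(3,4)+ 1/7 not
(3,5)# 3/4 satisfied
(4,1)+ 4/5 satisfied
(4,2)+ 6/8 satisfied
(4,3)+ 6/8 satisfied
(4,4)# 3/8 satisfied
(4,5)# 2/5 satisfied
(5,1)+ 5/5 satisfied
(5,2)+ 7/8 satisfied
(5,3)+ 6/8 satisfied
(5,4)+ 5/8 satisfied
(5,5)+ 3/5 satisfied
(6,1)+ 3/3 satisfied
(6,2)+ 4/5 satisfied
(6,3)# 0/5 not
(6,4)+ 4/5 satisfied
(6,5)+ 3/3 satisfied
For instance (1,1) has only 0/3 same-type neighbors, below 1/3.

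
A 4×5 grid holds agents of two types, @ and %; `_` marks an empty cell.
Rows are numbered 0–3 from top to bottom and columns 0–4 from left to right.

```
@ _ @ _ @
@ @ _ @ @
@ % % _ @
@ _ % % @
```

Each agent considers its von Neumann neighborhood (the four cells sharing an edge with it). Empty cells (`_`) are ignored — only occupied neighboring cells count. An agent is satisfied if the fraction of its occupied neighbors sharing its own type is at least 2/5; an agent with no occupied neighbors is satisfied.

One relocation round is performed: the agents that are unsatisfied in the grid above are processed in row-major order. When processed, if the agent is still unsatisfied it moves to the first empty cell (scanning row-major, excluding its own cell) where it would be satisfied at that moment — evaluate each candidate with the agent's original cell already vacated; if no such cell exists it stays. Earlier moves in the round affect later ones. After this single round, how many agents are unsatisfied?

Initially unsatisfied (in order): (2,1).
  (2,1) → (2,3).
Resulting grid:
@ _ @ _ @
@ @ _ @ @
@ _ % % @
@ _ % % @
All satisfied now.

0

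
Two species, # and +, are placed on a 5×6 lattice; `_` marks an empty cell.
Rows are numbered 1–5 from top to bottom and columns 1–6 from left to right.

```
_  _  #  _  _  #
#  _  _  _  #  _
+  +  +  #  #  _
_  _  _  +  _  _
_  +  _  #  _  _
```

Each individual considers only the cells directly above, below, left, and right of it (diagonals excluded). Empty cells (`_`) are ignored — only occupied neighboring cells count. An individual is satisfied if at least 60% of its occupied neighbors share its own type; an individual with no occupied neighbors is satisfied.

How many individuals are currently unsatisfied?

6

Row 1: (1,3)# 0/0 satisfied · (1,6)# 0/0 satisfied
Row 2: (2,1)# 0/1 not · (2,5)# 1/1 satisfied
Row 3: (3,1)+ 1/2 not · (3,2)+ 2/2 satisfied · (3,3)+ 1/2 not · (3,4)# 1/3 not · (3,5)# 2/2 satisfied
Row 4: (4,4)+ 0/2 not
Row 5: (5,2)+ 0/0 satisfied · (5,4)# 0/1 not
Unsatisfied: (2,1), (3,1), (3,3), (3,4), (4,4), (5,4) — 6 in total.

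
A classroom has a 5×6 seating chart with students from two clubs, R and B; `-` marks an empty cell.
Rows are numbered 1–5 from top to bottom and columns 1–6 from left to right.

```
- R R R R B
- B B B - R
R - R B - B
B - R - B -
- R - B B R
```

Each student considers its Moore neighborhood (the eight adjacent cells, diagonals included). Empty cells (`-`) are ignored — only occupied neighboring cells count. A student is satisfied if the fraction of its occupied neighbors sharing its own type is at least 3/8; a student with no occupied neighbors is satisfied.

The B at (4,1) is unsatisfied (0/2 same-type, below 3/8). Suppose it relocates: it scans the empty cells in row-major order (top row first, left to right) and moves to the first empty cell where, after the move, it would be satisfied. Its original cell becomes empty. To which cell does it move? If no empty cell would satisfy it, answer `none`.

(1,1)

Vacating (4,1). Empty cells in order:
  (1,1): 1/2 same-type → satisfied — stop here.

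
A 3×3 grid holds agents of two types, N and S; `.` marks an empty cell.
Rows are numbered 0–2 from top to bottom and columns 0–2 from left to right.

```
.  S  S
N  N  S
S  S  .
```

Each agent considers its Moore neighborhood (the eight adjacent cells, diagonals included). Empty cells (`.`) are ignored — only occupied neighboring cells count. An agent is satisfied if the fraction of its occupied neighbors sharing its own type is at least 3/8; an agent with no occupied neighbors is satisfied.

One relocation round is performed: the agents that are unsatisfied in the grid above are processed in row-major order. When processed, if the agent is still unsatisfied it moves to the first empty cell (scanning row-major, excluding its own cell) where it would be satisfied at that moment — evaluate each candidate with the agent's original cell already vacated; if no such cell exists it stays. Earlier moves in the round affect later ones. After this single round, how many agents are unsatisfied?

1

Initially unsatisfied (in order): (1,0), (1,1), (2,0).
  (1,0) → (0,0).
  (1,1): no empty cell satisfies it; stays.
  (2,0): now satisfied by earlier moves; stays.
Resulting grid:
N S S
. N S
S S .
Unsatisfied now: (1,1).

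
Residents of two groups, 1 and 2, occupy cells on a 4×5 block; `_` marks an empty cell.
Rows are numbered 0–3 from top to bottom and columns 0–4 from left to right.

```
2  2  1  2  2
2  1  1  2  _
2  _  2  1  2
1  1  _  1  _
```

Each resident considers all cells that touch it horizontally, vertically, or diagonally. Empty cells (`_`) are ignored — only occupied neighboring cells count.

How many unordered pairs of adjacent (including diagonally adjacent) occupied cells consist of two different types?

Scan each occupied cell's neighbors to the right and below (and the two forward diagonals) so each pair is counted once.
Row 0: 2(0,0)–2(0,1)= 2(0,0)–2(1,0)= 2(0,0)–1(1,1)≠ 2(0,1)–1(0,2)≠ 2(0,1)–1(1,1)≠ 2(0,1)–1(1,2)≠ 2(0,1)–2(1,0)= 1(0,2)–2(0,3)≠ 1(0,2)–1(1,2)= 1(0,2)–2(1,3)≠ 1(0,2)–1(1,1)= 2(0,3)–2(0,4)= 2(0,3)–2(1,3)= 2(0,3)–1(1,2)≠ 2(0,4)–2(1,3)=  → 7/15 unlike.
Row 1: 2(1,0)–1(1,1)≠ 2(1,0)–2(2,0)= 1(1,1)–1(1,2)= 1(1,1)–2(2,2)≠ 1(1,1)–2(2,0)≠ 1(1,2)–2(1,3)≠ 1(1,2)–2(2,2)≠ 1(1,2)–1(2,3)= 2(1,3)–1(2,3)≠ 2(1,3)–2(2,4)= 2(1,3)–2(2,2)=  → 6/11 unlike.
Row 2: 2(2,0)–1(3,0)≠ 2(2,0)–1(3,1)≠ 2(2,2)–1(2,3)≠ 2(2,2)–1(3,3)≠ 2(2,2)–1(3,1)≠ 1(2,3)–2(2,4)≠ 1(2,3)–1(3,3)= 2(2,4)–1(3,3)≠  → 7/8 unlike.
Row 3: 1(3,0)–1(3,1)=  → 0/1 unlike.
Total adjacent occupied pairs: 35; unlike-type pairs: 20.

20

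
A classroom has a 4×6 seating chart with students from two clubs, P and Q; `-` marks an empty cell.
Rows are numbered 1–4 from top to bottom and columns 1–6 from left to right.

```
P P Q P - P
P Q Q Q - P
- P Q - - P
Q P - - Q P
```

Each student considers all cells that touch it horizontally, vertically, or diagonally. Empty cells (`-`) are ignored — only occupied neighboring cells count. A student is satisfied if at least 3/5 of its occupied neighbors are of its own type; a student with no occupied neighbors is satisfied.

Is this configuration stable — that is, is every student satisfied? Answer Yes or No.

No

Row 1: (1,1)P 2/3 ok · (1,2)P 2/5 unhappy · (1,3)Q 3/5 ok · (1,4)P 0/3 unhappy · (1,6)P 1/1 ok
Row 2: (2,1)P 3/4 ok · (2,2)Q 3/7 unhappy · (2,3)Q 4/7 unhappy · (2,4)Q 3/4 ok · (2,6)P 2/2 ok
Row 3: (3,2)P 2/6 unhappy · (3,3)Q 3/5 ok · (3,6)P 2/3 ok
Row 4: (4,1)Q 0/2 unhappy · (4,2)P 1/3 unhappy · (4,5)Q 0/2 unhappy · (4,6)P 1/2 unhappy
For instance (1,2) has only 2/5 same-type neighbors, below 3/5.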